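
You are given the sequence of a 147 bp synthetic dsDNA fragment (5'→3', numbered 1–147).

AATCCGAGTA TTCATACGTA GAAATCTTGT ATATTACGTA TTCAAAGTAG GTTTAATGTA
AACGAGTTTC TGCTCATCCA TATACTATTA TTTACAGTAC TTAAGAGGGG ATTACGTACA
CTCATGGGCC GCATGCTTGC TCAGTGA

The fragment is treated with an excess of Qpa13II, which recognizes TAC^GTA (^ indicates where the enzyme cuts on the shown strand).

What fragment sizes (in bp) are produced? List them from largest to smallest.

Qpa13II sites (TACGTA) start at positions 15, 35, 113.
Qpa13II cuts after base 3 of each site, so after positions 17, 37, 115.
Linear molecule, 3 cuts → 4 fragments:
  1–17 → 17 bp
  18–37 → 20 bp
  38–115 → 78 bp
  116–147 → 32 bp
Sorted largest to smallest: 78, 32, 20, 17 bp.

78, 32, 20, 17 bp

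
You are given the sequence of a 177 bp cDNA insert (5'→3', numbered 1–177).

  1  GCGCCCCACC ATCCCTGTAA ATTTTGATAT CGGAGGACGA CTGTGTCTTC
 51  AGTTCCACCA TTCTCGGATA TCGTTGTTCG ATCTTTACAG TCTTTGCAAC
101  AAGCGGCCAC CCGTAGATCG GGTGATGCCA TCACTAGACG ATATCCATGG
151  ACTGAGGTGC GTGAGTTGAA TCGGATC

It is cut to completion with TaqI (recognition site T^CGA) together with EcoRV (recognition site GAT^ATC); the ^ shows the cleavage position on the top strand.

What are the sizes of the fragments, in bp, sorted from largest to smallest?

64, 41, 35, 28, 9 bp

The TaqI site (TCGA) starts at position 78.
TaqI cuts after the first base of each site, so after position 78.
EcoRV sites (GATATC) start at positions 26, 67, 140.
EcoRV cuts after base 3 of each site, so after positions 28, 69, 142.
Combined cut positions: 28, 69, 78, 142.
Linear molecule, 4 cuts → 5 fragments:
  1–28 → 28 bp
  29–69 → 41 bp
  70–78 → 9 bp
  79–142 → 64 bp
  143–177 → 35 bp
Sorted largest to smallest: 64, 41, 35, 28, 9 bp.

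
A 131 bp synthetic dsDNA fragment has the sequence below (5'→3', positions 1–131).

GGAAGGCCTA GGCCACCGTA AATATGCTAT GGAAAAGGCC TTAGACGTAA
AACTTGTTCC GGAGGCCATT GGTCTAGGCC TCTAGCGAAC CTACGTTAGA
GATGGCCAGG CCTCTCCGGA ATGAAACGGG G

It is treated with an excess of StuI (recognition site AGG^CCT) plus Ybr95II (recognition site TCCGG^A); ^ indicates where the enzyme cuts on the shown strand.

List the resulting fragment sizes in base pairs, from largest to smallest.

32, 32, 24, 16, 12, 9, 6 bp

StuI sites (AGGCCT) start at positions 4, 36, 76, 108.
StuI cuts after base 3 of each site, so after positions 6, 38, 78, 110.
Ybr95II sites (TCCGGA) start at positions 58, 115.
Ybr95II cuts after base 5 of each site (before the last base), so after positions 62, 119.
Combined cut positions: 6, 38, 62, 78, 110, 119.
Linear molecule, 6 cuts → 7 fragments:
  1–6 → 6 bp
  7–38 → 32 bp
  39–62 → 24 bp
  63–78 → 16 bp
  79–110 → 32 bp
  111–119 → 9 bp
  120–131 → 12 bp
Sorted largest to smallest: 32, 32, 24, 16, 12, 9, 6 bp.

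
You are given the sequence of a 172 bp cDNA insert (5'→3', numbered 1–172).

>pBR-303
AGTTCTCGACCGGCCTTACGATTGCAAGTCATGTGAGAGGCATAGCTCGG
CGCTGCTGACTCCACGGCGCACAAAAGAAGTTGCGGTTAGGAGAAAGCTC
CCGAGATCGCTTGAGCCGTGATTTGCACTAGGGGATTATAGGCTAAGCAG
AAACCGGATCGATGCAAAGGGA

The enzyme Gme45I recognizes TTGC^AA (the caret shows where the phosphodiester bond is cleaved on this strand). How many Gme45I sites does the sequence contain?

TTGCAA occurs starting at position 22.
Gme45I cuts at 1 site.

1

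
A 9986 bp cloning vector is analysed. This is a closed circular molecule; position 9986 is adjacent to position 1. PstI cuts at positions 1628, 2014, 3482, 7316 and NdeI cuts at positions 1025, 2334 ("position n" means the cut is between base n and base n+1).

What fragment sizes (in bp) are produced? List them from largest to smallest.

Combined cut positions (sorted): 1025, 1628, 2014, 2334, 3482, 7316.
Circular molecule, 6 cuts → 6 fragments:
  1628 − 1025 = 603 bp
  2014 − 1628 = 386 bp
  2334 − 2014 = 320 bp
  3482 − 2334 = 1148 bp
  7316 − 3482 = 3834 bp
  wrap: 9986 − 7316 + 1025 = 3695 bp
Sorted largest to smallest: 3834, 3695, 1148, 603, 386, 320 bp.

3834, 3695, 1148, 603, 386, 320 bp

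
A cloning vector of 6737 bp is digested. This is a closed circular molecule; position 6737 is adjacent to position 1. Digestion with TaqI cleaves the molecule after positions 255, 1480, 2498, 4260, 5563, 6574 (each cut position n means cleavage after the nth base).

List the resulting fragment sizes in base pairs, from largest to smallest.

1762, 1303, 1225, 1018, 1011, 418 bp

Circular molecule, 6 cuts → 6 fragments:
  1480 − 255 = 1225 bp
  2498 − 1480 = 1018 bp
  4260 − 2498 = 1762 bp
  5563 − 4260 = 1303 bp
  6574 − 5563 = 1011 bp
  wrap: 6737 − 6574 + 255 = 418 bp
Sorted largest to smallest: 1762, 1303, 1225, 1018, 1011, 418 bp.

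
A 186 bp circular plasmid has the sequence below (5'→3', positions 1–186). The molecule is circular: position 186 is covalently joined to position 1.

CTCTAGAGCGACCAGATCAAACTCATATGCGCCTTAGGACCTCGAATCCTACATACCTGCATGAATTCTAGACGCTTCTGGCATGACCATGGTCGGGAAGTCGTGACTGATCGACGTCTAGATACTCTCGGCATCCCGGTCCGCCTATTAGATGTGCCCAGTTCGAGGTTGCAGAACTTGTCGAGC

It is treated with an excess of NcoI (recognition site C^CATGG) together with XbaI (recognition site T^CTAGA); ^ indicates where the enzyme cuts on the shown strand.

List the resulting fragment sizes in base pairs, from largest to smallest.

The NcoI site (CCATGG) starts at position 87.
NcoI cuts after the first base of each site, so after position 87.
XbaI sites (TCTAGA) start at positions 2, 67, 117.
XbaI cuts after the first base of each site, so after positions 2, 67, 117.
Combined cut positions: 2, 67, 87, 117.
Circular molecule, 4 cuts → 4 fragments:
  3–67 → 65 bp
  68–87 → 20 bp
  88–117 → 30 bp
  118–186 then 1–2 → 69 + 2 = 71 bp
Sorted largest to smallest: 71, 65, 30, 20 bp.

71, 65, 30, 20 bp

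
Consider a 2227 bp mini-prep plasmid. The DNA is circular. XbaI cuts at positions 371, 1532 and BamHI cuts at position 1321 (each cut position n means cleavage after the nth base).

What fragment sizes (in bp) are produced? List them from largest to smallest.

Combined cut positions (sorted): 371, 1321, 1532.
Circular molecule, 3 cuts → 3 fragments:
  1321 − 371 = 950 bp
  1532 − 1321 = 211 bp
  wrap: 2227 − 1532 + 371 = 1066 bp
Sorted largest to smallest: 1066, 950, 211 bp.

1066, 950, 211 bp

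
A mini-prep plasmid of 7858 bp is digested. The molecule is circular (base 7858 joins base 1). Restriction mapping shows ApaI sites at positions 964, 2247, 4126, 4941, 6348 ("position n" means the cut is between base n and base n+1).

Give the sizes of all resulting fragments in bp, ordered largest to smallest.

2474, 1879, 1407, 1283, 815 bp

Circular molecule, 5 cuts → 5 fragments:
  2247 − 964 = 1283 bp
  4126 − 2247 = 1879 bp
  4941 − 4126 = 815 bp
  6348 − 4941 = 1407 bp
  wrap: 7858 − 6348 + 964 = 2474 bp
Sorted largest to smallest: 2474, 1879, 1407, 1283, 815 bp.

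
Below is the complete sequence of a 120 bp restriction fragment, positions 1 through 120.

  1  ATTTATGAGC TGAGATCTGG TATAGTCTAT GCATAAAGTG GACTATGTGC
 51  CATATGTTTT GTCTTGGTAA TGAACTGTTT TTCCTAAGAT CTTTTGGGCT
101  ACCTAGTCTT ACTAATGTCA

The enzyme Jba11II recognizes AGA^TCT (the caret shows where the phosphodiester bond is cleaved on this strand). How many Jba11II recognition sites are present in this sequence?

2

AGATCT occurs starting at positions 13, 87.
Jba11II cuts at 2 sites.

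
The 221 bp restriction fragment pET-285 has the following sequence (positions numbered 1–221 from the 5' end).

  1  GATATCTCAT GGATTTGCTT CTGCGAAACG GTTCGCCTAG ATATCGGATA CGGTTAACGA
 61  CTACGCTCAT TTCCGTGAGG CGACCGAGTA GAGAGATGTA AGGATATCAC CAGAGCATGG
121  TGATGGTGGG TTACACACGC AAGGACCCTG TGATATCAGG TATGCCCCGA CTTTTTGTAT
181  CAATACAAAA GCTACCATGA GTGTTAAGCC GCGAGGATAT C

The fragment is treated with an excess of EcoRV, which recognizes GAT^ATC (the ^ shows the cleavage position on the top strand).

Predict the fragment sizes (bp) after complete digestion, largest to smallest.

64, 63, 49, 39, 3, 3 bp

EcoRV sites (GATATC) start at positions 1, 40, 103, 152, 216.
EcoRV cuts after base 3 of each site, so after positions 3, 42, 105, 154, 218.
Linear molecule, 5 cuts → 6 fragments:
  1–3 → 3 bp
  4–42 → 39 bp
  43–105 → 63 bp
  106–154 → 49 bp
  155–218 → 64 bp
  219–221 → 3 bp
Sorted largest to smallest: 64, 63, 49, 39, 3, 3 bp.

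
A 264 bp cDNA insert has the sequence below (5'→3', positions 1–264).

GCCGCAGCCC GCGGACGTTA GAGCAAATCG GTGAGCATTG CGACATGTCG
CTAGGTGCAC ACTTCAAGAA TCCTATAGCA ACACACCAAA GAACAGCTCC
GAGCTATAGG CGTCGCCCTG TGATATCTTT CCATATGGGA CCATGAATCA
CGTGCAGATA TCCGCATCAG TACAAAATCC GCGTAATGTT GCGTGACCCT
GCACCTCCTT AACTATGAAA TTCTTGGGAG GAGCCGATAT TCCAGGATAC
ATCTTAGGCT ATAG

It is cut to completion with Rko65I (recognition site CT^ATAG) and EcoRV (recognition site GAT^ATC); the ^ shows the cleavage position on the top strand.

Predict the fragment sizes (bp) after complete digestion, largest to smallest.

Rko65I sites (CTATAG) start at positions 73, 104, 259.
Rko65I cuts after base 2 of each site, so after positions 74, 105, 260.
EcoRV sites (GATATC) start at positions 122, 157.
EcoRV cuts after base 3 of each site, so after positions 124, 159.
Combined cut positions: 74, 105, 124, 159, 260.
Linear molecule, 5 cuts → 6 fragments:
  1–74 → 74 bp
  75–105 → 31 bp
  106–124 → 19 bp
  125–159 → 35 bp
  160–260 → 101 bp
  261–264 → 4 bp
Sorted largest to smallest: 101, 74, 35, 31, 19, 4 bp.

101, 74, 35, 31, 19, 4 bp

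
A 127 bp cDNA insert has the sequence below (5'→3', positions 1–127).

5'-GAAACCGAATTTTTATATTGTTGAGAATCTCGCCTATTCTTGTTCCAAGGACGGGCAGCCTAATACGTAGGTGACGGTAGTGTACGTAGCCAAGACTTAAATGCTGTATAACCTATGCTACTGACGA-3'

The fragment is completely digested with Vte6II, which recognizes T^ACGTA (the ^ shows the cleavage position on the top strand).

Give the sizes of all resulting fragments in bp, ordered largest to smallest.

Vte6II sites (TACGTA) start at positions 64, 83.
Vte6II cuts after the first base of each site, so after positions 64, 83.
Linear molecule, 2 cuts → 3 fragments:
  1–64 → 64 bp
  65–83 → 19 bp
  84–127 → 44 bp
Sorted largest to smallest: 64, 44, 19 bp.

64, 44, 19 bp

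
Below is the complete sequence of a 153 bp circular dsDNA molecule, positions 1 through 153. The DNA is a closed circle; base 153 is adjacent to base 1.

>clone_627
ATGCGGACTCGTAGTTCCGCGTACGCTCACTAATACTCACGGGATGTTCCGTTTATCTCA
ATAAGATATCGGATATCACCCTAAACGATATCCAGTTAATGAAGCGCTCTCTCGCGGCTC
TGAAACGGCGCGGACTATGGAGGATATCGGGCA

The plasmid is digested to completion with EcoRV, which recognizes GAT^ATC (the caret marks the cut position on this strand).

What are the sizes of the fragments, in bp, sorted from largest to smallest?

75, 56, 15, 7 bp

EcoRV sites (GATATC) start at positions 65, 72, 87, 143.
EcoRV cuts after base 3 of each site, so after positions 67, 74, 89, 145.
Circular molecule, 4 cuts → 4 fragments:
  68–74 → 7 bp
  75–89 → 15 bp
  90–145 → 56 bp
  146–153 then 1–67 → 8 + 67 = 75 bp
Sorted largest to smallest: 75, 56, 15, 7 bp.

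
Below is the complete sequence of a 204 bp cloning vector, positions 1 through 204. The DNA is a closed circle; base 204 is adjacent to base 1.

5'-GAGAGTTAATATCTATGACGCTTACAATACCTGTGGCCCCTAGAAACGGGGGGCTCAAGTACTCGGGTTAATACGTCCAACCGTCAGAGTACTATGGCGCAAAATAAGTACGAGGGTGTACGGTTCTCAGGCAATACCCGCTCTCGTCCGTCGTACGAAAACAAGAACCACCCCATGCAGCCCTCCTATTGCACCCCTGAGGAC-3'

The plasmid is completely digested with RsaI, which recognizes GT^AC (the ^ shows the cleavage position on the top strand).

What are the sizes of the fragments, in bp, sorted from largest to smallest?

110, 35, 30, 19, 10 bp

RsaI sites (GTAC) start at positions 59, 89, 108, 118, 153.
RsaI cuts after base 2 of each site, so after positions 60, 90, 109, 119, 154.
Circular molecule, 5 cuts → 5 fragments:
  61–90 → 30 bp
  91–109 → 19 bp
  110–119 → 10 bp
  120–154 → 35 bp
  155–204 then 1–60 → 50 + 60 = 110 bp
Sorted largest to smallest: 110, 35, 30, 19, 10 bp.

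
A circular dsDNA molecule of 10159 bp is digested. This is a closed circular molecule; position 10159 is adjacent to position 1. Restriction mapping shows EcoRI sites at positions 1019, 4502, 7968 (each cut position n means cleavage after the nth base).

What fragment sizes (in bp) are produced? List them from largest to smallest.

3483, 3466, 3210 bp

Circular molecule, 3 cuts → 3 fragments:
  4502 − 1019 = 3483 bp
  7968 − 4502 = 3466 bp
  wrap: 10159 − 7968 + 1019 = 3210 bp
Sorted largest to smallest: 3483, 3466, 3210 bp.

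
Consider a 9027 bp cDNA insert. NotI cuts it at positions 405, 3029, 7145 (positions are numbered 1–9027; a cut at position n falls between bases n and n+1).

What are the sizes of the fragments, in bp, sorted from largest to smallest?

4116, 2624, 1882, 405 bp

Linear molecule, 3 cuts → 4 fragments:
  405 − 0 = 405 bp
  3029 − 405 = 2624 bp
  7145 − 3029 = 4116 bp
  9027 − 7145 = 1882 bp
Sorted largest to smallest: 4116, 2624, 1882, 405 bp.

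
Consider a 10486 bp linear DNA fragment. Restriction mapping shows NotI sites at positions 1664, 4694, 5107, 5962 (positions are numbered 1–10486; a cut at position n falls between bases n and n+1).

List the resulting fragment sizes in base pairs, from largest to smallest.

Linear molecule, 4 cuts → 5 fragments:
  1664 − 0 = 1664 bp
  4694 − 1664 = 3030 bp
  5107 − 4694 = 413 bp
  5962 − 5107 = 855 bp
  10486 − 5962 = 4524 bp
Sorted largest to smallest: 4524, 3030, 1664, 855, 413 bp.

4524, 3030, 1664, 855, 413 bp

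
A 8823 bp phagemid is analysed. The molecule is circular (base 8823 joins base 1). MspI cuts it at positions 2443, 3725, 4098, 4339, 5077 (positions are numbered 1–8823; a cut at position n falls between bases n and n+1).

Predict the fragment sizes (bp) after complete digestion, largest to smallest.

6189, 1282, 738, 373, 241 bp

Circular molecule, 5 cuts → 5 fragments:
  3725 − 2443 = 1282 bp
  4098 − 3725 = 373 bp
  4339 − 4098 = 241 bp
  5077 − 4339 = 738 bp
  wrap: 8823 − 5077 + 2443 = 6189 bp
Sorted largest to smallest: 6189, 1282, 738, 373, 241 bp.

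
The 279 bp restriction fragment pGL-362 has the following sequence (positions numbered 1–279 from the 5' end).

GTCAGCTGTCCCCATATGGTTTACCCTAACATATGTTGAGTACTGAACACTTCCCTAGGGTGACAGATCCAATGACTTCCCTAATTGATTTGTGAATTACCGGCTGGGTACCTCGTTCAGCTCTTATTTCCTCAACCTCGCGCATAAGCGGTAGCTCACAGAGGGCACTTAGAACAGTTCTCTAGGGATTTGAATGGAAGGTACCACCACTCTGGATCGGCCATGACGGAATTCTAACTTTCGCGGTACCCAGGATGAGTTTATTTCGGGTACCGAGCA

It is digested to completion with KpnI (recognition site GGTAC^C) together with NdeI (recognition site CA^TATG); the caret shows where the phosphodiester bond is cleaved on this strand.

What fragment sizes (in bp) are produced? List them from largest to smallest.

KpnI sites (GGTACC) start at positions 107, 200, 245, 269.
KpnI cuts after base 5 of each site (before the last base), so after positions 111, 204, 249, 273.
NdeI sites (CATATG) start at positions 13, 30.
NdeI cuts after base 2 of each site, so after positions 14, 31.
Combined cut positions: 14, 31, 111, 204, 249, 273.
Linear molecule, 6 cuts → 7 fragments:
  1–14 → 14 bp
  15–31 → 17 bp
  32–111 → 80 bp
  112–204 → 93 bp
  205–249 → 45 bp
  250–273 → 24 bp
  274–279 → 6 bp
Sorted largest to smallest: 93, 80, 45, 24, 17, 14, 6 bp.

93, 80, 45, 24, 17, 14, 6 bp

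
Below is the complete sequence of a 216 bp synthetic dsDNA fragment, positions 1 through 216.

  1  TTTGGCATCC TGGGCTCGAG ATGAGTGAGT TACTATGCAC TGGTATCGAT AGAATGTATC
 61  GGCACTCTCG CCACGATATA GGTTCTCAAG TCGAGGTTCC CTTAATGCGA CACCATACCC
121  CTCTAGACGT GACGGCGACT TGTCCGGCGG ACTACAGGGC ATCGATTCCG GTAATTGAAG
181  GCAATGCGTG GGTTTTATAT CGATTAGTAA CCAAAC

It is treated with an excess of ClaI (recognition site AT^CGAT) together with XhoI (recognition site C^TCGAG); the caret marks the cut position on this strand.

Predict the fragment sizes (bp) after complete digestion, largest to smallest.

116, 38, 31, 16, 15 bp

ClaI sites (ATCGAT) start at positions 45, 161, 199.
ClaI cuts after base 2 of each site, so after positions 46, 162, 200.
The XhoI site (CTCGAG) starts at position 15.
XhoI cuts after the first base of each site, so after position 15.
Combined cut positions: 15, 46, 162, 200.
Linear molecule, 4 cuts → 5 fragments:
  1–15 → 15 bp
  16–46 → 31 bp
  47–162 → 116 bp
  163–200 → 38 bp
  201–216 → 16 bp
Sorted largest to smallest: 116, 38, 31, 16, 15 bp.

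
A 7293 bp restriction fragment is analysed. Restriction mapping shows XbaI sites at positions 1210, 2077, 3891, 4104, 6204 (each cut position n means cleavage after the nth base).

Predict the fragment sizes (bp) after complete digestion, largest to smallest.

2100, 1814, 1210, 1089, 867, 213 bp

Linear molecule, 5 cuts → 6 fragments:
  1210 − 0 = 1210 bp
  2077 − 1210 = 867 bp
  3891 − 2077 = 1814 bp
  4104 − 3891 = 213 bp
  6204 − 4104 = 2100 bp
  7293 − 6204 = 1089 bp
Sorted largest to smallest: 2100, 1814, 1210, 1089, 867, 213 bp.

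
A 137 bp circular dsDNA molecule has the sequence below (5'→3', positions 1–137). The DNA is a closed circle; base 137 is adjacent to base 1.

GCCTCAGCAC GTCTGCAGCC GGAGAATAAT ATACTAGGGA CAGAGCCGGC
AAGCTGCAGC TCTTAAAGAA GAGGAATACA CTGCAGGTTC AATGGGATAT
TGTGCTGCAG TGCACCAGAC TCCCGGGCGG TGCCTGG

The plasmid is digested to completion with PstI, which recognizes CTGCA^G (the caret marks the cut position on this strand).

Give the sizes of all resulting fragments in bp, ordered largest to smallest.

PstI sites (CTGCAG) start at positions 13, 54, 81, 105.
PstI cuts after base 5 of each site (before the last base), so after positions 17, 58, 85, 109.
Circular molecule, 4 cuts → 4 fragments:
  18–58 → 41 bp
  59–85 → 27 bp
  86–109 → 24 bp
  110–137 then 1–17 → 28 + 17 = 45 bp
Sorted largest to smallest: 45, 41, 27, 24 bp.

45, 41, 27, 24 bp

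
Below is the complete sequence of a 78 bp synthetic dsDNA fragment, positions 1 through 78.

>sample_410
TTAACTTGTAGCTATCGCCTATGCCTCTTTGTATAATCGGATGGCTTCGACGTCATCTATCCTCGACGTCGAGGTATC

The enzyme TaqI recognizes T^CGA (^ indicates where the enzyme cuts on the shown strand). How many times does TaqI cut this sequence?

3

TCGA occurs starting at positions 47, 63, 69.
TaqI cuts at 3 sites.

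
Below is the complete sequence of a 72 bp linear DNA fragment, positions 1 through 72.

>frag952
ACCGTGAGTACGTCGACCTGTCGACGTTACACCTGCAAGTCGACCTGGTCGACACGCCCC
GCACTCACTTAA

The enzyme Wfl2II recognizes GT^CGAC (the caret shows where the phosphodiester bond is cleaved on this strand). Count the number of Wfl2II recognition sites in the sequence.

4

GTCGAC occurs starting at positions 12, 20, 39, 48.
Wfl2II cuts at 4 sites.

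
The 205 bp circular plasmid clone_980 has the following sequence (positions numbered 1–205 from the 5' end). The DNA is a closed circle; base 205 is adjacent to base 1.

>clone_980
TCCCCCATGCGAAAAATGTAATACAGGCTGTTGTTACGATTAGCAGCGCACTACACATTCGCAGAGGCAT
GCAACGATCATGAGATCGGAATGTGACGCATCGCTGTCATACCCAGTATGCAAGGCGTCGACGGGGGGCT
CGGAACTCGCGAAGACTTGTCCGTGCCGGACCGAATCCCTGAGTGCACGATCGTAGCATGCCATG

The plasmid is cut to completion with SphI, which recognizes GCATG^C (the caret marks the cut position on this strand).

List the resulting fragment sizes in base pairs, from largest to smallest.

129, 76 bp

SphI sites (GCATGC) start at positions 67, 196.
SphI cuts after base 5 of each site (before the last base), so after positions 71, 200.
Circular molecule, 2 cuts → 2 fragments:
  72–200 → 129 bp
  201–205 then 1–71 → 5 + 71 = 76 bp
Sorted largest to smallest: 129, 76 bp.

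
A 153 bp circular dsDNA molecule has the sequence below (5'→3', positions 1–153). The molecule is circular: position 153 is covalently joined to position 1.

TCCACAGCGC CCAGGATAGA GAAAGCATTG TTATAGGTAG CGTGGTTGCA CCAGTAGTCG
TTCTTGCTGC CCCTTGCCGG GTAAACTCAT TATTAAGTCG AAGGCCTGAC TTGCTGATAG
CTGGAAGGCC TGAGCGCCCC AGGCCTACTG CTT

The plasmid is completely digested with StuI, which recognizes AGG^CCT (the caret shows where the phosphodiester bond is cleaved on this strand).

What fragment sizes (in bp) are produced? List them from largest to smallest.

StuI sites (AGGCCT) start at positions 102, 126, 141.
StuI cuts after base 3 of each site, so after positions 104, 128, 143.
Circular molecule, 3 cuts → 3 fragments:
  105–128 → 24 bp
  129–143 → 15 bp
  144–153 then 1–104 → 10 + 104 = 114 bp
Sorted largest to smallest: 114, 24, 15 bp.

114, 24, 15 bp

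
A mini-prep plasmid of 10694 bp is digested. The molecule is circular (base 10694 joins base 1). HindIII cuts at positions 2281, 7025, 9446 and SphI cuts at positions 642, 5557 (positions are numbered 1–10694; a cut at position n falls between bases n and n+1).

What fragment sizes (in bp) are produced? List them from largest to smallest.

Combined cut positions (sorted): 642, 2281, 5557, 7025, 9446.
Circular molecule, 5 cuts → 5 fragments:
  2281 − 642 = 1639 bp
  5557 − 2281 = 3276 bp
  7025 − 5557 = 1468 bp
  9446 − 7025 = 2421 bp
  wrap: 10694 − 9446 + 642 = 1890 bp
Sorted largest to smallest: 3276, 2421, 1890, 1639, 1468 bp.

3276, 2421, 1890, 1639, 1468 bp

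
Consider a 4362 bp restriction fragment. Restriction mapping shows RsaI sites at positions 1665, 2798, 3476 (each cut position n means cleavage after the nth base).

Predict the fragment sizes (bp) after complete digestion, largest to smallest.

1665, 1133, 886, 678 bp

Linear molecule, 3 cuts → 4 fragments:
  1665 − 0 = 1665 bp
  2798 − 1665 = 1133 bp
  3476 − 2798 = 678 bp
  4362 − 3476 = 886 bp
Sorted largest to smallest: 1665, 1133, 886, 678 bp.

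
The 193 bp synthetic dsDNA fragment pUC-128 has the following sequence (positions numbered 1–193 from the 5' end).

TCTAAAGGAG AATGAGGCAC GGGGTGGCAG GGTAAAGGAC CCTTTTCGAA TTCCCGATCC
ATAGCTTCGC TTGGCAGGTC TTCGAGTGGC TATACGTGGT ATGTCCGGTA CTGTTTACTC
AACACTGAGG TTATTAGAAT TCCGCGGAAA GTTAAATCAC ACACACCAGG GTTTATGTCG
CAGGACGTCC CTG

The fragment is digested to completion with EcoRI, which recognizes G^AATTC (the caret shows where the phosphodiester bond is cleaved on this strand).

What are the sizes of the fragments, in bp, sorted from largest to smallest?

EcoRI sites (GAATTC) start at positions 48, 137.
EcoRI cuts after the first base of each site, so after positions 48, 137.
Linear molecule, 2 cuts → 3 fragments:
  1–48 → 48 bp
  49–137 → 89 bp
  138–193 → 56 bp
Sorted largest to smallest: 89, 56, 48 bp.

89, 56, 48 bp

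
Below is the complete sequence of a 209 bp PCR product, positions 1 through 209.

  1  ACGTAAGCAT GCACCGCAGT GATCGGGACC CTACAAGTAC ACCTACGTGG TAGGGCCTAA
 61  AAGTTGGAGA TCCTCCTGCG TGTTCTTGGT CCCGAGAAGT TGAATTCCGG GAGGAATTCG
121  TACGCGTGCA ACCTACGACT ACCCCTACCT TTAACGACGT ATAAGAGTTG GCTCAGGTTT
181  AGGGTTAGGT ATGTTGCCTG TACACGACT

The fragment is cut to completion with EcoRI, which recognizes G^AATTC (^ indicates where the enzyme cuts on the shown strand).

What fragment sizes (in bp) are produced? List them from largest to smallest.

EcoRI sites (GAATTC) start at positions 102, 114.
EcoRI cuts after the first base of each site, so after positions 102, 114.
Linear molecule, 2 cuts → 3 fragments:
  1–102 → 102 bp
  103–114 → 12 bp
  115–209 → 95 bp
Sorted largest to smallest: 102, 95, 12 bp.

102, 95, 12 bp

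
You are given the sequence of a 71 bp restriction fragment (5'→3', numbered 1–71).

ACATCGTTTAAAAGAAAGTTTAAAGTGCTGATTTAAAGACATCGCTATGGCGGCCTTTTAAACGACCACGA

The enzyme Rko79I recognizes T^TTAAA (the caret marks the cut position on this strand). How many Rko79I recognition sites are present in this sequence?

TTTAAA occurs starting at positions 7, 19, 32, 57.
Rko79I cuts at 4 sites.

4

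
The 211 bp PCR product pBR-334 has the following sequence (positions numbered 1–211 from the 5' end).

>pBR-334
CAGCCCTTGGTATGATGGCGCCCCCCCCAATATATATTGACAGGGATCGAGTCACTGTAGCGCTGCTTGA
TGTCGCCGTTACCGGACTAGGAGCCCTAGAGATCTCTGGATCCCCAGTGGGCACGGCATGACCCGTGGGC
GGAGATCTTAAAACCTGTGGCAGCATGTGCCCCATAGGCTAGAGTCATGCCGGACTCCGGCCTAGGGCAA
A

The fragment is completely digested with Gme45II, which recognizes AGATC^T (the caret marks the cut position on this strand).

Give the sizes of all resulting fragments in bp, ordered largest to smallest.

Gme45II sites (AGATCT) start at positions 100, 143.
Gme45II cuts after base 5 of each site (before the last base), so after positions 104, 147.
Linear molecule, 2 cuts → 3 fragments:
  1–104 → 104 bp
  105–147 → 43 bp
  148–211 → 64 bp
Sorted largest to smallest: 104, 64, 43 bp.

104, 64, 43 bp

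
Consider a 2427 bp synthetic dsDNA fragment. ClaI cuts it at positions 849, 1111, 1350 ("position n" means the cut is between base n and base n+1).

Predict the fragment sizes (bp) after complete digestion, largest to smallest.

Linear molecule, 3 cuts → 4 fragments:
  849 − 0 = 849 bp
  1111 − 849 = 262 bp
  1350 − 1111 = 239 bp
  2427 − 1350 = 1077 bp
Sorted largest to smallest: 1077, 849, 262, 239 bp.

1077, 849, 262, 239 bp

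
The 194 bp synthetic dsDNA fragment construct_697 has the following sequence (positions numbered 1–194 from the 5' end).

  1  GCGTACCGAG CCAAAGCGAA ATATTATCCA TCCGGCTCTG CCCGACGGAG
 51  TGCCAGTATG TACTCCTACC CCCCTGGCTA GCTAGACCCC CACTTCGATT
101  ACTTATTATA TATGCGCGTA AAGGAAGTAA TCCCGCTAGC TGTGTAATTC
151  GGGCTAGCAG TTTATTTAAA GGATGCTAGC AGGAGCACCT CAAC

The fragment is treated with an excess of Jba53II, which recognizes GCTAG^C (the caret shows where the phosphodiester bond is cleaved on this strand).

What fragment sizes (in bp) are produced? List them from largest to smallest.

81, 58, 22, 18, 15 bp

Jba53II sites (GCTAGC) start at positions 77, 135, 153, 175.
Jba53II cuts after base 5 of each site (before the last base), so after positions 81, 139, 157, 179.
Linear molecule, 4 cuts → 5 fragments:
  1–81 → 81 bp
  82–139 → 58 bp
  140–157 → 18 bp
  158–179 → 22 bp
  180–194 → 15 bp
Sorted largest to smallest: 81, 58, 22, 18, 15 bp.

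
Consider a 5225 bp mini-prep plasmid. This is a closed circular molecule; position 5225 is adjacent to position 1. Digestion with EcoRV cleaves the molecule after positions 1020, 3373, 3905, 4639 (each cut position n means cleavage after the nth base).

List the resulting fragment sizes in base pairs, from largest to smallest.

2353, 1606, 734, 532 bp

Circular molecule, 4 cuts → 4 fragments:
  3373 − 1020 = 2353 bp
  3905 − 3373 = 532 bp
  4639 − 3905 = 734 bp
  wrap: 5225 − 4639 + 1020 = 1606 bp
Sorted largest to smallest: 2353, 1606, 734, 532 bp.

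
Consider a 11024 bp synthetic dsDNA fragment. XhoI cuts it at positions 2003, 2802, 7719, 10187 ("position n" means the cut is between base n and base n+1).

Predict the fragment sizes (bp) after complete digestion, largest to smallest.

4917, 2468, 2003, 837, 799 bp

Linear molecule, 4 cuts → 5 fragments:
  2003 − 0 = 2003 bp
  2802 − 2003 = 799 bp
  7719 − 2802 = 4917 bp
  10187 − 7719 = 2468 bp
  11024 − 10187 = 837 bp
Sorted largest to smallest: 4917, 2468, 2003, 837, 799 bp.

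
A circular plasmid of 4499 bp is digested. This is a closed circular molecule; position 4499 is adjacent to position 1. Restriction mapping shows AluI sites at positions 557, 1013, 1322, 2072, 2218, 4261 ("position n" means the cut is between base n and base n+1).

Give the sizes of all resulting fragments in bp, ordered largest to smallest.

2043, 795, 750, 456, 309, 146 bp

Circular molecule, 6 cuts → 6 fragments:
  1013 − 557 = 456 bp
  1322 − 1013 = 309 bp
  2072 − 1322 = 750 bp
  2218 − 2072 = 146 bp
  4261 − 2218 = 2043 bp
  wrap: 4499 − 4261 + 557 = 795 bp
Sorted largest to smallest: 2043, 795, 750, 456, 309, 146 bp.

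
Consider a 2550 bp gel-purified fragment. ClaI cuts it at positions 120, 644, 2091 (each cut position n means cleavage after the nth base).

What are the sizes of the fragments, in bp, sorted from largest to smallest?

Linear molecule, 3 cuts → 4 fragments:
  120 − 0 = 120 bp
  644 − 120 = 524 bp
  2091 − 644 = 1447 bp
  2550 − 2091 = 459 bp
Sorted largest to smallest: 1447, 524, 459, 120 bp.

1447, 524, 459, 120 bp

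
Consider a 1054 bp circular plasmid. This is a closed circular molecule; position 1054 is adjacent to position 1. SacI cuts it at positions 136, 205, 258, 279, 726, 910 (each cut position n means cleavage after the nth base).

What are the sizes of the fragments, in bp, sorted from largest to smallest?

Circular molecule, 6 cuts → 6 fragments:
  205 − 136 = 69 bp
  258 − 205 = 53 bp
  279 − 258 = 21 bp
  726 − 279 = 447 bp
  910 − 726 = 184 bp
  wrap: 1054 − 910 + 136 = 280 bp
Sorted largest to smallest: 447, 280, 184, 69, 53, 21 bp.

447, 280, 184, 69, 53, 21 bp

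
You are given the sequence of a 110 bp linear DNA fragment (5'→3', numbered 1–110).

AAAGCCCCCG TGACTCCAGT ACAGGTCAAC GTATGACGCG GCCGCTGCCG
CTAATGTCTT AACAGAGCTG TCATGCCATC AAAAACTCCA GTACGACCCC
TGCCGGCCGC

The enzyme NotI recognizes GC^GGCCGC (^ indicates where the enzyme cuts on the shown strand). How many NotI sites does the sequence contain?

1

GCGGCCGC occurs starting at position 38.
NotI cuts at 1 site.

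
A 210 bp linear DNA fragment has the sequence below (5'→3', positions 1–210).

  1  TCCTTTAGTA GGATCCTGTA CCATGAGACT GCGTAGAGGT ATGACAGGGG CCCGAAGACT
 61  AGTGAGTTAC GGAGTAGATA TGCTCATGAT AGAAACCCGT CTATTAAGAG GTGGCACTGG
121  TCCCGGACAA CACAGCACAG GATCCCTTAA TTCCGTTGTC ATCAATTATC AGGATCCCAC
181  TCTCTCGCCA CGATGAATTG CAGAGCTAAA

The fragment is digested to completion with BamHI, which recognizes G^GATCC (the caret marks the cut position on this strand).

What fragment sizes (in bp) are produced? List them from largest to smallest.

BamHI sites (GGATCC) start at positions 11, 140, 172.
BamHI cuts after the first base of each site, so after positions 11, 140, 172.
Linear molecule, 3 cuts → 4 fragments:
  1–11 → 11 bp
  12–140 → 129 bp
  141–172 → 32 bp
  173–210 → 38 bp
Sorted largest to smallest: 129, 38, 32, 11 bp.

129, 38, 32, 11 bp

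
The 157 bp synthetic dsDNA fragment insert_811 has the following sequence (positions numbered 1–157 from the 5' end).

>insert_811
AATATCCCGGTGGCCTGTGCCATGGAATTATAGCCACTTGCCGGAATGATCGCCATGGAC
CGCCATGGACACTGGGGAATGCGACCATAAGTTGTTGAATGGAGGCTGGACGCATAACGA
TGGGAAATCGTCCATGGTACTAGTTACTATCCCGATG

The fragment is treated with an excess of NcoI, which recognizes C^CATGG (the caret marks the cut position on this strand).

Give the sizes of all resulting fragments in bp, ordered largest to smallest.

NcoI sites (CCATGG) start at positions 20, 53, 63, 132.
NcoI cuts after the first base of each site, so after positions 20, 53, 63, 132.
Linear molecule, 4 cuts → 5 fragments:
  1–20 → 20 bp
  21–53 → 33 bp
  54–63 → 10 bp
  64–132 → 69 bp
  133–157 → 25 bp
Sorted largest to smallest: 69, 33, 25, 20, 10 bp.

69, 33, 25, 20, 10 bp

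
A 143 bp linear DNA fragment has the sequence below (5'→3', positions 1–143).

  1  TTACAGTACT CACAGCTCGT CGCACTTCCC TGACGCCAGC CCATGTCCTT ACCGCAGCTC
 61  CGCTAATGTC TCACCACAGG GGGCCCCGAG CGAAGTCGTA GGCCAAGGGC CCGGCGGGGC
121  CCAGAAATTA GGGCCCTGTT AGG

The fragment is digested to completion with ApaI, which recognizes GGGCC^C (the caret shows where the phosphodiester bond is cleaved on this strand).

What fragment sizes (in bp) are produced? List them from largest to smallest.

85, 26, 14, 10, 8 bp

ApaI sites (GGGCCC) start at positions 81, 107, 117, 131.
ApaI cuts after base 5 of each site (before the last base), so after positions 85, 111, 121, 135.
Linear molecule, 4 cuts → 5 fragments:
  1–85 → 85 bp
  86–111 → 26 bp
  112–121 → 10 bp
  122–135 → 14 bp
  136–143 → 8 bp
Sorted largest to smallest: 85, 26, 14, 10, 8 bp.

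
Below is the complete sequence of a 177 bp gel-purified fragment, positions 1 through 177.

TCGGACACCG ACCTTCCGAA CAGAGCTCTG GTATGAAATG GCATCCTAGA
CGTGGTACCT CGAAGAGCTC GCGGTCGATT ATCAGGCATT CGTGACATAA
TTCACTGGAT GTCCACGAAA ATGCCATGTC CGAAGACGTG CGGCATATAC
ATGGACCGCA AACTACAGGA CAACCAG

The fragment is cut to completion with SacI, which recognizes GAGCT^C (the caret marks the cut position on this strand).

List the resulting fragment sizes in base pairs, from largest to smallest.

108, 42, 27 bp

SacI sites (GAGCTC) start at positions 23, 65.
SacI cuts after base 5 of each site (before the last base), so after positions 27, 69.
Linear molecule, 2 cuts → 3 fragments:
  1–27 → 27 bp
  28–69 → 42 bp
  70–177 → 108 bp
Sorted largest to smallest: 108, 42, 27 bp.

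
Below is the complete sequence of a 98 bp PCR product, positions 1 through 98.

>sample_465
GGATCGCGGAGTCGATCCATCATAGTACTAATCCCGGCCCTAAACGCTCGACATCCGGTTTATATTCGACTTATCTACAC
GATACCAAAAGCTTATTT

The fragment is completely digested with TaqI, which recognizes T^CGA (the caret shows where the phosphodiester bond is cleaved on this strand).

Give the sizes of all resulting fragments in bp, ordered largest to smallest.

36, 32, 18, 12 bp

TaqI sites (TCGA) start at positions 12, 48, 66.
TaqI cuts after the first base of each site, so after positions 12, 48, 66.
Linear molecule, 3 cuts → 4 fragments:
  1–12 → 12 bp
  13–48 → 36 bp
  49–66 → 18 bp
  67–98 → 32 bp
Sorted largest to smallest: 36, 32, 18, 12 bp.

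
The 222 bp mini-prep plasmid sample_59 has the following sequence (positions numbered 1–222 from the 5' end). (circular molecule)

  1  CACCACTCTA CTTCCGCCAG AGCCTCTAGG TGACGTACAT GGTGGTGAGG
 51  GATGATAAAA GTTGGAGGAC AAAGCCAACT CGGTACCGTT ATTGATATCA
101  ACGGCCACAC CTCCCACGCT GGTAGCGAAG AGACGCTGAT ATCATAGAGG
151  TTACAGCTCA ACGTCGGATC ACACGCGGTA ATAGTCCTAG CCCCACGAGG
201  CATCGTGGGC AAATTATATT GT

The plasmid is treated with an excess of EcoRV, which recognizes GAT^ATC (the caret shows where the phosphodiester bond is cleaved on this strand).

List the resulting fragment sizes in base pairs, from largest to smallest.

178, 44 bp

EcoRV sites (GATATC) start at positions 94, 138.
EcoRV cuts after base 3 of each site, so after positions 96, 140.
Circular molecule, 2 cuts → 2 fragments:
  97–140 → 44 bp
  141–222 then 1–96 → 82 + 96 = 178 bp
Sorted largest to smallest: 178, 44 bp.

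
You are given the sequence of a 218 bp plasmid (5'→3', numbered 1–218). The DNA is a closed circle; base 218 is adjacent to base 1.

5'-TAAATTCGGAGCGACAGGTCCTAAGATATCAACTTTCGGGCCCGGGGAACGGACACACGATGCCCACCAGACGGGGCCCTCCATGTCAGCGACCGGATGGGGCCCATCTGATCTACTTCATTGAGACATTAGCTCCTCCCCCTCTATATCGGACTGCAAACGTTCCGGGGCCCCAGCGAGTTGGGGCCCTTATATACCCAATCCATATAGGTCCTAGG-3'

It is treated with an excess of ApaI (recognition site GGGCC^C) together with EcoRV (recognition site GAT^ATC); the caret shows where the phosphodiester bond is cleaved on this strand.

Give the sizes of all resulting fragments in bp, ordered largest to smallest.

ApaI sites (GGGCCC) start at positions 38, 74, 100, 168, 184.
ApaI cuts after base 5 of each site (before the last base), so after positions 42, 78, 104, 172, 188.
The EcoRV site (GATATC) starts at position 25.
EcoRV cuts after base 3 of each site, so after position 27.
Combined cut positions: 27, 42, 78, 104, 172, 188.
Circular molecule, 6 cuts → 6 fragments:
  28–42 → 15 bp
  43–78 → 36 bp
  79–104 → 26 bp
  105–172 → 68 bp
  173–188 → 16 bp
  189–218 then 1–27 → 30 + 27 = 57 bp
Sorted largest to smallest: 68, 57, 36, 26, 16, 15 bp.

68, 57, 36, 26, 16, 15 bp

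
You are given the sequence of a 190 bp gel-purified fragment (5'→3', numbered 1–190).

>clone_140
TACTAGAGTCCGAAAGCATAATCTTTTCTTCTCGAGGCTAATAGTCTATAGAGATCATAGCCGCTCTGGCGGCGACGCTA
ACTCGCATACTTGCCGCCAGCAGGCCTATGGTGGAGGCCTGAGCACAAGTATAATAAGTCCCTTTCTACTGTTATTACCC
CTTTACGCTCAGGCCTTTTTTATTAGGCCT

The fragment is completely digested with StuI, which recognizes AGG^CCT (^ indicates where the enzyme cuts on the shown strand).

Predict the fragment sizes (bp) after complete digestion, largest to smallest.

104, 56, 14, 13, 3 bp

StuI sites (AGGCCT) start at positions 102, 115, 171, 185.
StuI cuts after base 3 of each site, so after positions 104, 117, 173, 187.
Linear molecule, 4 cuts → 5 fragments:
  1–104 → 104 bp
  105–117 → 13 bp
  118–173 → 56 bp
  174–187 → 14 bp
  188–190 → 3 bp
Sorted largest to smallest: 104, 56, 14, 13, 3 bp.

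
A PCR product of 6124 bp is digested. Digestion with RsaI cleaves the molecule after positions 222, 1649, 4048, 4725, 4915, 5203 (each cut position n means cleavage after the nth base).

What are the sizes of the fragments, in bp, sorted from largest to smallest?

2399, 1427, 921, 677, 288, 222, 190 bp

Linear molecule, 6 cuts → 7 fragments:
  222 − 0 = 222 bp
  1649 − 222 = 1427 bp
  4048 − 1649 = 2399 bp
  4725 − 4048 = 677 bp
  4915 − 4725 = 190 bp
  5203 − 4915 = 288 bp
  6124 − 5203 = 921 bp
Sorted largest to smallest: 2399, 1427, 921, 677, 288, 222, 190 bp.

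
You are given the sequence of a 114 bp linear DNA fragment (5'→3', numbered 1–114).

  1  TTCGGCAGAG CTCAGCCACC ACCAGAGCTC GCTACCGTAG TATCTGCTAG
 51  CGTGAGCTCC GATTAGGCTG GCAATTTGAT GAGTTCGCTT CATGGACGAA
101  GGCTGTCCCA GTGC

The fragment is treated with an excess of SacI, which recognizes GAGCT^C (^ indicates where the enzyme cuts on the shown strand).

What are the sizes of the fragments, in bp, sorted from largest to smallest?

SacI sites (GAGCTC) start at positions 8, 25, 54.
SacI cuts after base 5 of each site (before the last base), so after positions 12, 29, 58.
Linear molecule, 3 cuts → 4 fragments:
  1–12 → 12 bp
  13–29 → 17 bp
  30–58 → 29 bp
  59–114 → 56 bp
Sorted largest to smallest: 56, 29, 17, 12 bp.

56, 29, 17, 12 bp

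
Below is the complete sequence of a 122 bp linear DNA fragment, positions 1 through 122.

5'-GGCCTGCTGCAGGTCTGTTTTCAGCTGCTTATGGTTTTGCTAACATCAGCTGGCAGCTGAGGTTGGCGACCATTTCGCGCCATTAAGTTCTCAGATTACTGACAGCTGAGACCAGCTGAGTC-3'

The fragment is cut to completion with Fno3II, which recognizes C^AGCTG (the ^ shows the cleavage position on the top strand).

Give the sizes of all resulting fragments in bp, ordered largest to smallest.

49, 25, 22, 10, 9, 7 bp

Fno3II sites (CAGCTG) start at positions 22, 47, 54, 103, 113.
Fno3II cuts after the first base of each site, so after positions 22, 47, 54, 103, 113.
Linear molecule, 5 cuts → 6 fragments:
  1–22 → 22 bp
  23–47 → 25 bp
  48–54 → 7 bp
  55–103 → 49 bp
  104–113 → 10 bp
  114–122 → 9 bp
Sorted largest to smallest: 49, 25, 22, 10, 9, 7 bp.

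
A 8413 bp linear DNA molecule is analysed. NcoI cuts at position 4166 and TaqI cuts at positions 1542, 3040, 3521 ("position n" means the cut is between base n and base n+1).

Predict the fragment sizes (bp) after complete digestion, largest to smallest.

4247, 1542, 1498, 645, 481 bp

Combined cut positions (sorted): 1542, 3040, 3521, 4166.
Linear molecule, 4 cuts → 5 fragments:
  1542 − 0 = 1542 bp
  3040 − 1542 = 1498 bp
  3521 − 3040 = 481 bp
  4166 − 3521 = 645 bp
  8413 − 4166 = 4247 bp
Sorted largest to smallest: 4247, 1542, 1498, 645, 481 bp.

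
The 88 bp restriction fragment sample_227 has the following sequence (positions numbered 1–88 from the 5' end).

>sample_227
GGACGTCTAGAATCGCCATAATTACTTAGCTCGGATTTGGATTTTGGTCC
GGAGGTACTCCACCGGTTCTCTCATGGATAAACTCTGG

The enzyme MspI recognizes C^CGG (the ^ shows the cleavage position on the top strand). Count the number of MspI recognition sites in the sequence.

CCGG occurs starting at positions 49, 63.
MspI cuts at 2 sites.

2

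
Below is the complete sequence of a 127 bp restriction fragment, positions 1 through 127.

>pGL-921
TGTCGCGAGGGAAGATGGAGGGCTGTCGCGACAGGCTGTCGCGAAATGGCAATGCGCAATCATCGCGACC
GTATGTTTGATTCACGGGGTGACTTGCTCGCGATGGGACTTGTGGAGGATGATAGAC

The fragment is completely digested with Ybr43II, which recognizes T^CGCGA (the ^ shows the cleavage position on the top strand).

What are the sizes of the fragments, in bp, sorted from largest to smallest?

Ybr43II sites (TCGCGA) start at positions 3, 26, 39, 63, 98.
Ybr43II cuts after the first base of each site, so after positions 3, 26, 39, 63, 98.
Linear molecule, 5 cuts → 6 fragments:
  1–3 → 3 bp
  4–26 → 23 bp
  27–39 → 13 bp
  40–63 → 24 bp
  64–98 → 35 bp
  99–127 → 29 bp
Sorted largest to smallest: 35, 29, 24, 23, 13, 3 bp.

35, 29, 24, 23, 13, 3 bp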